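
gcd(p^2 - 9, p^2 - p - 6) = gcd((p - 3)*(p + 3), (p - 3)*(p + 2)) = p - 3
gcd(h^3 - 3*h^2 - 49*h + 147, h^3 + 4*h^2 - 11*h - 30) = h - 3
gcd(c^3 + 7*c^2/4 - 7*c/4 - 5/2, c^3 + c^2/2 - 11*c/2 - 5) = c^2 + 3*c + 2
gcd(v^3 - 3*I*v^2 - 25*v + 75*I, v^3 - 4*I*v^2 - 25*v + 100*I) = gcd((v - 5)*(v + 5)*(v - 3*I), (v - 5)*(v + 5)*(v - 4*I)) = v^2 - 25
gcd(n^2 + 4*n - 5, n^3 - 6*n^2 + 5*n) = n - 1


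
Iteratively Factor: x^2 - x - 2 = (x + 1)*(x - 2)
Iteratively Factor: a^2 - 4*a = (a)*(a - 4)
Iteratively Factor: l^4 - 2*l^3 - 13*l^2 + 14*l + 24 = (l + 1)*(l^3 - 3*l^2 - 10*l + 24) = (l - 4)*(l + 1)*(l^2 + l - 6) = (l - 4)*(l + 1)*(l + 3)*(l - 2)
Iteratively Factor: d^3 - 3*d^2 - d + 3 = (d + 1)*(d^2 - 4*d + 3) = (d - 1)*(d + 1)*(d - 3)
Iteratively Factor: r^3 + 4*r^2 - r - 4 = (r + 4)*(r^2 - 1) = (r - 1)*(r + 4)*(r + 1)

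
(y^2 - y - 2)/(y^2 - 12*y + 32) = (y^2 - y - 2)/(y^2 - 12*y + 32)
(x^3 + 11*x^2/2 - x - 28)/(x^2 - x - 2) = (x^2 + 15*x/2 + 14)/(x + 1)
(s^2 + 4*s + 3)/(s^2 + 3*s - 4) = (s^2 + 4*s + 3)/(s^2 + 3*s - 4)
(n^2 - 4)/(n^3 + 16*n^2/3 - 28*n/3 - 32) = 3*(n - 2)/(3*n^2 + 10*n - 48)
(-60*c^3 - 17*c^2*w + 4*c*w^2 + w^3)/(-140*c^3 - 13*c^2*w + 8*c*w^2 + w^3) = (3*c + w)/(7*c + w)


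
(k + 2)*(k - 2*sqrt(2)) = k^2 - 2*sqrt(2)*k + 2*k - 4*sqrt(2)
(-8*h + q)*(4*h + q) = -32*h^2 - 4*h*q + q^2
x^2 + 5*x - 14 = (x - 2)*(x + 7)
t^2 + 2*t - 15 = (t - 3)*(t + 5)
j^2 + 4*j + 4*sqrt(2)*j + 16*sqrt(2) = (j + 4)*(j + 4*sqrt(2))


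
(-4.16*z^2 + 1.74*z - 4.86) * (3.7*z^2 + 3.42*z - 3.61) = -15.392*z^4 - 7.7892*z^3 + 2.9864*z^2 - 22.9026*z + 17.5446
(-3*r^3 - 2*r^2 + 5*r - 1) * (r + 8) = -3*r^4 - 26*r^3 - 11*r^2 + 39*r - 8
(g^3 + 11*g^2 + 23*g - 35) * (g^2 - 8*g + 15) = g^5 + 3*g^4 - 50*g^3 - 54*g^2 + 625*g - 525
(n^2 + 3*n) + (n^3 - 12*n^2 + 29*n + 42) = n^3 - 11*n^2 + 32*n + 42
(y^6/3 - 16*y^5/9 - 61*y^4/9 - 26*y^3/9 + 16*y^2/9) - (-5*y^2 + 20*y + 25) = y^6/3 - 16*y^5/9 - 61*y^4/9 - 26*y^3/9 + 61*y^2/9 - 20*y - 25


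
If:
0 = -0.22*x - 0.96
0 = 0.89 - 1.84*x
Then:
No Solution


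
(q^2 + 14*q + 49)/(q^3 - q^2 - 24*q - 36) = (q^2 + 14*q + 49)/(q^3 - q^2 - 24*q - 36)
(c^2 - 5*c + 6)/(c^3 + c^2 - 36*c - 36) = (c^2 - 5*c + 6)/(c^3 + c^2 - 36*c - 36)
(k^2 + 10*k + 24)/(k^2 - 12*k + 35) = (k^2 + 10*k + 24)/(k^2 - 12*k + 35)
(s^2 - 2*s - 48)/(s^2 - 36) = (s - 8)/(s - 6)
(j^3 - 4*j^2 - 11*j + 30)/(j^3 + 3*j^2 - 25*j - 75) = (j - 2)/(j + 5)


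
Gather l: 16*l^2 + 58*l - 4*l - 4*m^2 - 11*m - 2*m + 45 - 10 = 16*l^2 + 54*l - 4*m^2 - 13*m + 35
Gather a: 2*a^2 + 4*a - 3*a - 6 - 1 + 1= 2*a^2 + a - 6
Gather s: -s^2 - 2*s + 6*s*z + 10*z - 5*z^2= -s^2 + s*(6*z - 2) - 5*z^2 + 10*z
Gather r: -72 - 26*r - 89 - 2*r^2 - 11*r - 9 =-2*r^2 - 37*r - 170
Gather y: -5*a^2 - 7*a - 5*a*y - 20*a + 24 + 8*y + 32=-5*a^2 - 27*a + y*(8 - 5*a) + 56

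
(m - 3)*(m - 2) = m^2 - 5*m + 6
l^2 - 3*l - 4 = (l - 4)*(l + 1)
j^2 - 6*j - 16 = (j - 8)*(j + 2)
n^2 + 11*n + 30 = (n + 5)*(n + 6)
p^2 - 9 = (p - 3)*(p + 3)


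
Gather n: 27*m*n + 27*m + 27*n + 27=27*m + n*(27*m + 27) + 27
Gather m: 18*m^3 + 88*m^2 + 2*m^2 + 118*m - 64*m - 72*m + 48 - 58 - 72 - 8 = 18*m^3 + 90*m^2 - 18*m - 90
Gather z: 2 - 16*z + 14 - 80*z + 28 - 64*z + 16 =60 - 160*z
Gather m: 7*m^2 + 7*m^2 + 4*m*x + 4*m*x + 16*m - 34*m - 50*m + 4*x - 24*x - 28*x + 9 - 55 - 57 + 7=14*m^2 + m*(8*x - 68) - 48*x - 96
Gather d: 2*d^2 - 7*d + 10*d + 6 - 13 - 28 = 2*d^2 + 3*d - 35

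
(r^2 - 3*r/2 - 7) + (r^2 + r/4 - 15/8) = 2*r^2 - 5*r/4 - 71/8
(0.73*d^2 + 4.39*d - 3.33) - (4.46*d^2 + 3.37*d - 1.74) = -3.73*d^2 + 1.02*d - 1.59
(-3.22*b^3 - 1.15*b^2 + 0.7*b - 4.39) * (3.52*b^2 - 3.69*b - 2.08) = -11.3344*b^5 + 7.8338*b^4 + 13.4051*b^3 - 15.6438*b^2 + 14.7431*b + 9.1312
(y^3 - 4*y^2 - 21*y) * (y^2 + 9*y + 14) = y^5 + 5*y^4 - 43*y^3 - 245*y^2 - 294*y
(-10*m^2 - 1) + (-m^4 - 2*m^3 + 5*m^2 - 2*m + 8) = -m^4 - 2*m^3 - 5*m^2 - 2*m + 7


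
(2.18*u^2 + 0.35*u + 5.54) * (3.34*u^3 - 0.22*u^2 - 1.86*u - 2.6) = 7.2812*u^5 + 0.6894*u^4 + 14.3718*u^3 - 7.5378*u^2 - 11.2144*u - 14.404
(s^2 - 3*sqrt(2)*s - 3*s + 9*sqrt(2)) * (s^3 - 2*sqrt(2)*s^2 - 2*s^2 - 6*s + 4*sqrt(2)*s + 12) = s^5 - 5*sqrt(2)*s^4 - 5*s^4 + 12*s^3 + 25*sqrt(2)*s^3 - 30*s^2 - 12*sqrt(2)*s^2 - 90*sqrt(2)*s + 36*s + 108*sqrt(2)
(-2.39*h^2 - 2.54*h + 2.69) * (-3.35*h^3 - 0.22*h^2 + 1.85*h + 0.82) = 8.0065*h^5 + 9.0348*h^4 - 12.8742*h^3 - 7.2506*h^2 + 2.8937*h + 2.2058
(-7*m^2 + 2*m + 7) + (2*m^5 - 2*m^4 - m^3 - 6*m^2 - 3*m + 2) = 2*m^5 - 2*m^4 - m^3 - 13*m^2 - m + 9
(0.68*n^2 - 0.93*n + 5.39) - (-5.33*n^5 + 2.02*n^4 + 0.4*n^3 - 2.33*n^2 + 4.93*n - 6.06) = 5.33*n^5 - 2.02*n^4 - 0.4*n^3 + 3.01*n^2 - 5.86*n + 11.45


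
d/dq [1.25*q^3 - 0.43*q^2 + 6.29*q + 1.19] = 3.75*q^2 - 0.86*q + 6.29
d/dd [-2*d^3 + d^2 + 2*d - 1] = -6*d^2 + 2*d + 2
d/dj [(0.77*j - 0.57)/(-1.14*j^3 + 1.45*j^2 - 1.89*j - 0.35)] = (1.7556*j^3 - 3.0659*j^2 + 1.653*j - 1.3468)/(1.2996*j^6 - 3.306*j^5 + 6.4117*j^4 - 4.683*j^3 + 2.5571*j^2 + 1.323*j + 0.1225)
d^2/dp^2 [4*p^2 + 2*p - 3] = 8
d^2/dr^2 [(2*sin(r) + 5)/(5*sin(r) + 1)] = 23*(-5*sin(r)^2 + sin(r) + 10)/(5*sin(r) + 1)^3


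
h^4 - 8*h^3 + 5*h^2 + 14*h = h*(h - 7)*(h - 2)*(h + 1)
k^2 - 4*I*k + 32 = (k - 8*I)*(k + 4*I)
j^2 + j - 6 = (j - 2)*(j + 3)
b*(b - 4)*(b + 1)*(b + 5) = b^4 + 2*b^3 - 19*b^2 - 20*b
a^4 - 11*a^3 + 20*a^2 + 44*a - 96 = (a - 8)*(a - 3)*(a - 2)*(a + 2)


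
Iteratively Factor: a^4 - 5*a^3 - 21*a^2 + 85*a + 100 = (a - 5)*(a^3 - 21*a - 20) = (a - 5)*(a + 4)*(a^2 - 4*a - 5) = (a - 5)*(a + 1)*(a + 4)*(a - 5)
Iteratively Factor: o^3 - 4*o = (o + 2)*(o^2 - 2*o) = o*(o + 2)*(o - 2)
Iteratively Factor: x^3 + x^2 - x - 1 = (x - 1)*(x^2 + 2*x + 1) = (x - 1)*(x + 1)*(x + 1)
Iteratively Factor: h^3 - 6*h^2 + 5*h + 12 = (h - 3)*(h^2 - 3*h - 4) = (h - 4)*(h - 3)*(h + 1)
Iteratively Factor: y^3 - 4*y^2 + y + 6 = (y - 2)*(y^2 - 2*y - 3) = (y - 2)*(y + 1)*(y - 3)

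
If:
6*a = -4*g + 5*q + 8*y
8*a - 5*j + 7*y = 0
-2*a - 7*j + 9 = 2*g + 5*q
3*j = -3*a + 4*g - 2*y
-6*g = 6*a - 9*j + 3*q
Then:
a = 219/1466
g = 2649/2932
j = 1161/1466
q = 198/733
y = 579/1466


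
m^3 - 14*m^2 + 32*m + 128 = (m - 8)^2*(m + 2)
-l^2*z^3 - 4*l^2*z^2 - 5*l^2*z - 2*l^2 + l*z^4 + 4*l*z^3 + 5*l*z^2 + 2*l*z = (-l + z)*(z + 1)*(z + 2)*(l*z + l)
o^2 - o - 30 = (o - 6)*(o + 5)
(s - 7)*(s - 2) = s^2 - 9*s + 14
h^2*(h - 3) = h^3 - 3*h^2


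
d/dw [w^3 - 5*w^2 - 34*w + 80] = 3*w^2 - 10*w - 34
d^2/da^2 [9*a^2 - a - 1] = 18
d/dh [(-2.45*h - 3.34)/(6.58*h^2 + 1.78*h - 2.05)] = (16.121*h^2 + 43.9544*h + 10.9677)/(43.2964*h^4 + 23.4248*h^3 - 23.8096*h^2 - 7.298*h + 4.2025)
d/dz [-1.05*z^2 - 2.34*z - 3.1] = -2.1*z - 2.34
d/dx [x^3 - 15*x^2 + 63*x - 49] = 3*x^2 - 30*x + 63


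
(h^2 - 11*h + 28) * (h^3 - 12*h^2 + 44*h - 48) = h^5 - 23*h^4 + 204*h^3 - 868*h^2 + 1760*h - 1344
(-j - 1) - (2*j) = -3*j - 1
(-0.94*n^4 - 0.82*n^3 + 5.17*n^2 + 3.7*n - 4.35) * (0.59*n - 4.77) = -0.5546*n^5 + 4.0*n^4 + 6.9617*n^3 - 22.4779*n^2 - 20.2155*n + 20.7495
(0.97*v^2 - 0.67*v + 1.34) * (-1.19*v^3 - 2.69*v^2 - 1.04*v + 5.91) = -1.1543*v^5 - 1.812*v^4 - 0.8011*v^3 + 2.8249*v^2 - 5.3533*v + 7.9194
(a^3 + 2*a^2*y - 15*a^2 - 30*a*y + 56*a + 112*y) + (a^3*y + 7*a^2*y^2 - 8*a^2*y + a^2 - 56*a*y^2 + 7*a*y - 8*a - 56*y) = a^3*y + a^3 + 7*a^2*y^2 - 6*a^2*y - 14*a^2 - 56*a*y^2 - 23*a*y + 48*a + 56*y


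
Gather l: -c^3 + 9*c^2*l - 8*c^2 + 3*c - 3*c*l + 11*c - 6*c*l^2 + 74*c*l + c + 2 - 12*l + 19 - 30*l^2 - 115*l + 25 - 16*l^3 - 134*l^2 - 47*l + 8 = -c^3 - 8*c^2 + 15*c - 16*l^3 + l^2*(-6*c - 164) + l*(9*c^2 + 71*c - 174) + 54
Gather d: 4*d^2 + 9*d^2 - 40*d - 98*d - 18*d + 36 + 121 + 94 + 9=13*d^2 - 156*d + 260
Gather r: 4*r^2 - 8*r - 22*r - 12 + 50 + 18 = 4*r^2 - 30*r + 56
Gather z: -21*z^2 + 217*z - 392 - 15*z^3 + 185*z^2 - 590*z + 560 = -15*z^3 + 164*z^2 - 373*z + 168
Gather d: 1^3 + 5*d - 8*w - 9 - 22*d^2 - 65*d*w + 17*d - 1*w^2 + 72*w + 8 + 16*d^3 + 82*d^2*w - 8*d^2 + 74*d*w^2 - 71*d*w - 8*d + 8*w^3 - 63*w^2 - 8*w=16*d^3 + d^2*(82*w - 30) + d*(74*w^2 - 136*w + 14) + 8*w^3 - 64*w^2 + 56*w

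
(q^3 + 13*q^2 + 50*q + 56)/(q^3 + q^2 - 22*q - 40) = (q + 7)/(q - 5)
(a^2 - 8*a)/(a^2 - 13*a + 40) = a/(a - 5)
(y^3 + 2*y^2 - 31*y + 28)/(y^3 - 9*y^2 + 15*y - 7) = (y^2 + 3*y - 28)/(y^2 - 8*y + 7)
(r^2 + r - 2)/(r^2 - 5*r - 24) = (-r^2 - r + 2)/(-r^2 + 5*r + 24)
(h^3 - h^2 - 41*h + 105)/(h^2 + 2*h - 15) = (h^2 + 2*h - 35)/(h + 5)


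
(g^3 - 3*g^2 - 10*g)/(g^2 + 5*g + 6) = g*(g - 5)/(g + 3)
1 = 1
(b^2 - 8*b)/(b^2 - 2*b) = (b - 8)/(b - 2)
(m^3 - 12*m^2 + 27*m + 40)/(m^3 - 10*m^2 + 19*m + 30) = (m - 8)/(m - 6)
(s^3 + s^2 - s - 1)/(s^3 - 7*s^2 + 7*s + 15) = (s^2 - 1)/(s^2 - 8*s + 15)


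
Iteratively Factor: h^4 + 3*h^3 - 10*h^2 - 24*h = (h - 3)*(h^3 + 6*h^2 + 8*h) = (h - 3)*(h + 2)*(h^2 + 4*h) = h*(h - 3)*(h + 2)*(h + 4)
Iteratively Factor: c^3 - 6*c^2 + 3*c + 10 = (c + 1)*(c^2 - 7*c + 10) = (c - 2)*(c + 1)*(c - 5)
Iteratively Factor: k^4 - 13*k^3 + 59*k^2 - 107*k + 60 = (k - 3)*(k^3 - 10*k^2 + 29*k - 20) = (k - 5)*(k - 3)*(k^2 - 5*k + 4) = (k - 5)*(k - 3)*(k - 1)*(k - 4)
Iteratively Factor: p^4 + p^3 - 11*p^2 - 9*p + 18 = (p - 1)*(p^3 + 2*p^2 - 9*p - 18) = (p - 1)*(p + 2)*(p^2 - 9) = (p - 1)*(p + 2)*(p + 3)*(p - 3)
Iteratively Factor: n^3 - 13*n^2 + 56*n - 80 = (n - 5)*(n^2 - 8*n + 16) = (n - 5)*(n - 4)*(n - 4)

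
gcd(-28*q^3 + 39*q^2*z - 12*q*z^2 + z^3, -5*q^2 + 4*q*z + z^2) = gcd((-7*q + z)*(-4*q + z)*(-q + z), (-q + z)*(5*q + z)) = -q + z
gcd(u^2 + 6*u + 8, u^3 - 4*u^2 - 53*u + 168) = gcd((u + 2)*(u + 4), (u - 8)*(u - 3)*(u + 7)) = 1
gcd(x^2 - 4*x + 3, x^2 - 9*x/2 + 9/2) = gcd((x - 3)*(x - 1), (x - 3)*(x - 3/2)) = x - 3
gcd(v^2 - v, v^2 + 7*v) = v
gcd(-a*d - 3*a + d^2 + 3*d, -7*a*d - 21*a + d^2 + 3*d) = d + 3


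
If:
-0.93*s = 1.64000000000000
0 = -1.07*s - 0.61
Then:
No Solution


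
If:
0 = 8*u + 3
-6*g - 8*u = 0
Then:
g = 1/2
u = -3/8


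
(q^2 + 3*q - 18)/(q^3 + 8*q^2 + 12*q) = (q - 3)/(q*(q + 2))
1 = 1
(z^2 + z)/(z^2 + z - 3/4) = 4*z*(z + 1)/(4*z^2 + 4*z - 3)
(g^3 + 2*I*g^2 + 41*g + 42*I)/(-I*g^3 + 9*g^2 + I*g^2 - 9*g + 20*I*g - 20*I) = (I*g^3 - 2*g^2 + 41*I*g - 42)/(g^3 + g^2*(-1 + 9*I) - g*(20 + 9*I) + 20)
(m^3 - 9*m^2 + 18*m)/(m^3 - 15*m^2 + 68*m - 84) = m*(m - 3)/(m^2 - 9*m + 14)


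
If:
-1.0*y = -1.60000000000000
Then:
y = 1.60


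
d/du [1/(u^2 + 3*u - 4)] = (-2*u - 3)/(u^2 + 3*u - 4)^2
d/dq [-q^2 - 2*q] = -2*q - 2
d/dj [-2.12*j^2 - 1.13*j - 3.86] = -4.24*j - 1.13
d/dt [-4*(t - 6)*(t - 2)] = 32 - 8*t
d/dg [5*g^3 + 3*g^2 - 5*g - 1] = 15*g^2 + 6*g - 5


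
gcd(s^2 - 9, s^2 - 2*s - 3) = s - 3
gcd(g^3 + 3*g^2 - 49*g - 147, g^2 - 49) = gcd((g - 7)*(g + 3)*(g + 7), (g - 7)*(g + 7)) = g^2 - 49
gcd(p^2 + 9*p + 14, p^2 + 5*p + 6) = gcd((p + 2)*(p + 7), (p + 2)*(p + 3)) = p + 2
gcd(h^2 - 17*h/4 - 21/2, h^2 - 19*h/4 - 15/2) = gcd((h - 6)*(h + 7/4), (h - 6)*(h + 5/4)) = h - 6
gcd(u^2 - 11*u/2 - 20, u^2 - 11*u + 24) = u - 8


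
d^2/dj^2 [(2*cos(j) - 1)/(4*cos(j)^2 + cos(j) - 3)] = (-72*(1 - cos(2*j))^2*cos(j) + 18*(1 - cos(2*j))^2 + 70*cos(j) + 91*cos(2*j)/2 - 81*cos(3*j) + 16*cos(5*j) - 81/2)/((cos(j) + 1)^3*(4*cos(j) - 3)^3)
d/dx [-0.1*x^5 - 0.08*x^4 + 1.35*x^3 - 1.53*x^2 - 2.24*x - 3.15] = -0.5*x^4 - 0.32*x^3 + 4.05*x^2 - 3.06*x - 2.24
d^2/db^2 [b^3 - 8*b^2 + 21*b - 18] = 6*b - 16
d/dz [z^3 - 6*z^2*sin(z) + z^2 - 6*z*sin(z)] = -6*z^2*cos(z) + 3*z^2 - 12*z*sin(z) - 6*z*cos(z) + 2*z - 6*sin(z)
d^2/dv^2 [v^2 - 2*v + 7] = 2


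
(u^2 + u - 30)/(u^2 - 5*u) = (u + 6)/u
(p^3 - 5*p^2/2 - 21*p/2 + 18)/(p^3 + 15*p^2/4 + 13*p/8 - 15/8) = 4*(2*p^2 - 11*p + 12)/(8*p^2 + 6*p - 5)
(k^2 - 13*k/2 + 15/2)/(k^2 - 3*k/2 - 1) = (-2*k^2 + 13*k - 15)/(-2*k^2 + 3*k + 2)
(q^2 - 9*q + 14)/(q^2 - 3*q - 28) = (q - 2)/(q + 4)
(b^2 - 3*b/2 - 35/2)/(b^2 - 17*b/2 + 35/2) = (2*b + 7)/(2*b - 7)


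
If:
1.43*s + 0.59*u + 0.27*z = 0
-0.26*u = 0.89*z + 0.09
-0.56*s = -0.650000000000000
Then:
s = 1.16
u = -3.19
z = 0.83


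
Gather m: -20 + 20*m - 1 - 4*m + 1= 16*m - 20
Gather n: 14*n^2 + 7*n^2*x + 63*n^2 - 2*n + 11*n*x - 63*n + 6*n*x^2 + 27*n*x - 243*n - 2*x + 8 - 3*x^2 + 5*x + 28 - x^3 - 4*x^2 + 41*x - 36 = n^2*(7*x + 77) + n*(6*x^2 + 38*x - 308) - x^3 - 7*x^2 + 44*x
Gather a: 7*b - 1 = 7*b - 1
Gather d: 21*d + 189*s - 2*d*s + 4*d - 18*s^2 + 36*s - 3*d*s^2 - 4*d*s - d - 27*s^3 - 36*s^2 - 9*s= d*(-3*s^2 - 6*s + 24) - 27*s^3 - 54*s^2 + 216*s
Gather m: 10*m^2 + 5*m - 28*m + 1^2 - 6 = 10*m^2 - 23*m - 5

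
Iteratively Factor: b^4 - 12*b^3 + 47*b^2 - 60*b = (b - 3)*(b^3 - 9*b^2 + 20*b) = (b - 4)*(b - 3)*(b^2 - 5*b) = (b - 5)*(b - 4)*(b - 3)*(b)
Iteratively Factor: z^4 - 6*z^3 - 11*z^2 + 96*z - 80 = (z - 1)*(z^3 - 5*z^2 - 16*z + 80) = (z - 4)*(z - 1)*(z^2 - z - 20) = (z - 5)*(z - 4)*(z - 1)*(z + 4)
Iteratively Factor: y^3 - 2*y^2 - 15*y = (y - 5)*(y^2 + 3*y) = (y - 5)*(y + 3)*(y)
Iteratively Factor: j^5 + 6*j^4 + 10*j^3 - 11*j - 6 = (j + 2)*(j^4 + 4*j^3 + 2*j^2 - 4*j - 3) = (j + 2)*(j + 3)*(j^3 + j^2 - j - 1) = (j + 1)*(j + 2)*(j + 3)*(j^2 - 1) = (j + 1)^2*(j + 2)*(j + 3)*(j - 1)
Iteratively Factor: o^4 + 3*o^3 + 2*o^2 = (o)*(o^3 + 3*o^2 + 2*o) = o^2*(o^2 + 3*o + 2) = o^2*(o + 2)*(o + 1)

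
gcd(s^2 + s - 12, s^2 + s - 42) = 1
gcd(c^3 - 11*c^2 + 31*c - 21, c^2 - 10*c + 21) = c^2 - 10*c + 21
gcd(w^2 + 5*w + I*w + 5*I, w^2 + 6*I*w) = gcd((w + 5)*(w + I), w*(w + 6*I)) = 1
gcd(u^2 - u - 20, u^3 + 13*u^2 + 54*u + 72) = u + 4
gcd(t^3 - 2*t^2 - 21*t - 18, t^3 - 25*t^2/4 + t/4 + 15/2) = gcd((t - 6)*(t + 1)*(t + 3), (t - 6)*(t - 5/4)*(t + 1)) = t^2 - 5*t - 6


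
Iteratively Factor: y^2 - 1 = (y - 1)*(y + 1)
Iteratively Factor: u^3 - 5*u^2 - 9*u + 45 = (u - 3)*(u^2 - 2*u - 15) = (u - 5)*(u - 3)*(u + 3)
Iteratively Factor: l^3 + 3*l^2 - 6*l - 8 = (l + 4)*(l^2 - l - 2) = (l - 2)*(l + 4)*(l + 1)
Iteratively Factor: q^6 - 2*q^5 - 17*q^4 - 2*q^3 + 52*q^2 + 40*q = (q - 2)*(q^5 - 17*q^3 - 36*q^2 - 20*q) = (q - 2)*(q + 1)*(q^4 - q^3 - 16*q^2 - 20*q) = q*(q - 2)*(q + 1)*(q^3 - q^2 - 16*q - 20) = q*(q - 2)*(q + 1)*(q + 2)*(q^2 - 3*q - 10) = q*(q - 5)*(q - 2)*(q + 1)*(q + 2)*(q + 2)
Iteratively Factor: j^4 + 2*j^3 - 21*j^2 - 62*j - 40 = (j + 4)*(j^3 - 2*j^2 - 13*j - 10) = (j + 1)*(j + 4)*(j^2 - 3*j - 10) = (j + 1)*(j + 2)*(j + 4)*(j - 5)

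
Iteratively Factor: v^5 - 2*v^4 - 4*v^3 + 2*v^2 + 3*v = (v - 3)*(v^4 + v^3 - v^2 - v) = (v - 3)*(v - 1)*(v^3 + 2*v^2 + v) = v*(v - 3)*(v - 1)*(v^2 + 2*v + 1) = v*(v - 3)*(v - 1)*(v + 1)*(v + 1)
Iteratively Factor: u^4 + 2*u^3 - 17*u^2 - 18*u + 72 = (u - 3)*(u^3 + 5*u^2 - 2*u - 24) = (u - 3)*(u - 2)*(u^2 + 7*u + 12) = (u - 3)*(u - 2)*(u + 3)*(u + 4)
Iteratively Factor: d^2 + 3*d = (d)*(d + 3)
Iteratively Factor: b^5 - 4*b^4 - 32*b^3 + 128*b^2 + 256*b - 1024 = (b + 4)*(b^4 - 8*b^3 + 128*b - 256) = (b - 4)*(b + 4)*(b^3 - 4*b^2 - 16*b + 64) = (b - 4)^2*(b + 4)*(b^2 - 16) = (b - 4)^2*(b + 4)^2*(b - 4)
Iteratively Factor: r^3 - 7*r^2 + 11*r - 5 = (r - 5)*(r^2 - 2*r + 1) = (r - 5)*(r - 1)*(r - 1)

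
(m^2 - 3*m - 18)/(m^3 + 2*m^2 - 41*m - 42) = (m + 3)/(m^2 + 8*m + 7)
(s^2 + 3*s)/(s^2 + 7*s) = (s + 3)/(s + 7)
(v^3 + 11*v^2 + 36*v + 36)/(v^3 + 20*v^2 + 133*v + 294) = (v^2 + 5*v + 6)/(v^2 + 14*v + 49)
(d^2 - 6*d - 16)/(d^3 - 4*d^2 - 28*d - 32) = 1/(d + 2)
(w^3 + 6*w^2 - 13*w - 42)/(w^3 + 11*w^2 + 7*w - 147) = (w + 2)/(w + 7)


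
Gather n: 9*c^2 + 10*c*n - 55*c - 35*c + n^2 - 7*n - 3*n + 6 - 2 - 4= 9*c^2 - 90*c + n^2 + n*(10*c - 10)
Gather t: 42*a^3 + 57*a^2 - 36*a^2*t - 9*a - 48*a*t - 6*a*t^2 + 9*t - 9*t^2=42*a^3 + 57*a^2 - 9*a + t^2*(-6*a - 9) + t*(-36*a^2 - 48*a + 9)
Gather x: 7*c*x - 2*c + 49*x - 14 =-2*c + x*(7*c + 49) - 14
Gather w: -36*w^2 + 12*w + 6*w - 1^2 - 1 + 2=-36*w^2 + 18*w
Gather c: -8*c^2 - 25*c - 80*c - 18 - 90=-8*c^2 - 105*c - 108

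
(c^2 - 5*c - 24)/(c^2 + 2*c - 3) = (c - 8)/(c - 1)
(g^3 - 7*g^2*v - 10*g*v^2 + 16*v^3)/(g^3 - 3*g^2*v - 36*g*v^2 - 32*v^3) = (g^2 + g*v - 2*v^2)/(g^2 + 5*g*v + 4*v^2)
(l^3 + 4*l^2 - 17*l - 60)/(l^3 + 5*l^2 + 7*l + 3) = (l^2 + l - 20)/(l^2 + 2*l + 1)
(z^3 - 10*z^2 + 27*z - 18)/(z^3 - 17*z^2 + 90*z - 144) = (z - 1)/(z - 8)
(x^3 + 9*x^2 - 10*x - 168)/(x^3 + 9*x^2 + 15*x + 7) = (x^2 + 2*x - 24)/(x^2 + 2*x + 1)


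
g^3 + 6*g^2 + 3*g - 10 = (g - 1)*(g + 2)*(g + 5)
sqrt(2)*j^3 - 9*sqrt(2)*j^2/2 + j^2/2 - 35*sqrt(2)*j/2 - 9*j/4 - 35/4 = (j - 7)*(j + 5/2)*(sqrt(2)*j + 1/2)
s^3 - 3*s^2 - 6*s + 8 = (s - 4)*(s - 1)*(s + 2)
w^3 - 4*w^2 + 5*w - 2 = (w - 2)*(w - 1)^2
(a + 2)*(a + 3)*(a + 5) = a^3 + 10*a^2 + 31*a + 30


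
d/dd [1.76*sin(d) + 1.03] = 1.76*cos(d)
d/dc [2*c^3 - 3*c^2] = 6*c*(c - 1)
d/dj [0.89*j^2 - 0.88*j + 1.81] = 1.78*j - 0.88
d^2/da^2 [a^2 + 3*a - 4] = 2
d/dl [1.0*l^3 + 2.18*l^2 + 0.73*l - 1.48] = 3.0*l^2 + 4.36*l + 0.73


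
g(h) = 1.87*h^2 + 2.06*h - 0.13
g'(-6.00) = -20.38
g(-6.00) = 54.83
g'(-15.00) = -54.04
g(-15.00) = 389.72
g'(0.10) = 2.43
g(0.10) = 0.09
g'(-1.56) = -3.77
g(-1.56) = 1.21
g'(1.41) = 7.33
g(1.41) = 6.49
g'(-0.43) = 0.45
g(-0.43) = -0.67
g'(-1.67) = -4.19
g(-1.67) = 1.65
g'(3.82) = 16.35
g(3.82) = 35.03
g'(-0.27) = 1.05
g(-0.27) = -0.55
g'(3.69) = 15.86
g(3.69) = 32.93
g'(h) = 3.74*h + 2.06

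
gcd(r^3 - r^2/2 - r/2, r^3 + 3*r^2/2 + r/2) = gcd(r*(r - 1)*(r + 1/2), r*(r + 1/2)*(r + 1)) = r^2 + r/2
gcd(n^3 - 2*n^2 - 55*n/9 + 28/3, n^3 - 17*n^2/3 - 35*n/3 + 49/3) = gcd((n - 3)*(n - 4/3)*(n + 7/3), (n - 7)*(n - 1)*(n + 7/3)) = n + 7/3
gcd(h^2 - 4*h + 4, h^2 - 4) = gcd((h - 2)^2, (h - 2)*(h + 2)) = h - 2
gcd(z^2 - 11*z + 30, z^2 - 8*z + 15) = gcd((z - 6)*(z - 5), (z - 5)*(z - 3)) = z - 5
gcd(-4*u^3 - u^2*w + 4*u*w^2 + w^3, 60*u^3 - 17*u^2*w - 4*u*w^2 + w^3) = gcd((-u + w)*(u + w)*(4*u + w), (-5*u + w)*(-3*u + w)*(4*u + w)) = 4*u + w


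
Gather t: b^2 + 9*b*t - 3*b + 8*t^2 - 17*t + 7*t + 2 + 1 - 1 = b^2 - 3*b + 8*t^2 + t*(9*b - 10) + 2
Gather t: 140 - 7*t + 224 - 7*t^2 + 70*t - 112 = -7*t^2 + 63*t + 252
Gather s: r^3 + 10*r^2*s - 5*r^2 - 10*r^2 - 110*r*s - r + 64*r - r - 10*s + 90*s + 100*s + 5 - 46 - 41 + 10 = r^3 - 15*r^2 + 62*r + s*(10*r^2 - 110*r + 180) - 72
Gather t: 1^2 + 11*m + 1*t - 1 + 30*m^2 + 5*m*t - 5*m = 30*m^2 + 6*m + t*(5*m + 1)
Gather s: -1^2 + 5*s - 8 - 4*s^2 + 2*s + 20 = -4*s^2 + 7*s + 11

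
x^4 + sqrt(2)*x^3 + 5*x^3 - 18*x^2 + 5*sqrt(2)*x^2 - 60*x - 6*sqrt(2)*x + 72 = (x - 1)*(x + 6)*(x - 2*sqrt(2))*(x + 3*sqrt(2))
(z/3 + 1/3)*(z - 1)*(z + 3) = z^3/3 + z^2 - z/3 - 1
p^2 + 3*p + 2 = (p + 1)*(p + 2)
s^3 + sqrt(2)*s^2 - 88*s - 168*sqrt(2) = (s - 7*sqrt(2))*(s + 2*sqrt(2))*(s + 6*sqrt(2))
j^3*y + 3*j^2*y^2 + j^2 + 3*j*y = j*(j + 3*y)*(j*y + 1)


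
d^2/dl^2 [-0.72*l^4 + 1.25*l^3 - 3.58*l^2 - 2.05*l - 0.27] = -8.64*l^2 + 7.5*l - 7.16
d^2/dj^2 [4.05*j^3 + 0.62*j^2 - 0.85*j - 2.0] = 24.3*j + 1.24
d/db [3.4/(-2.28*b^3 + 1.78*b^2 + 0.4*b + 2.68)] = (23.256*b^2 - 12.104*b - 1.36)/(-2.28*b^3 + 1.78*b^2 + 0.4*b + 2.68)^2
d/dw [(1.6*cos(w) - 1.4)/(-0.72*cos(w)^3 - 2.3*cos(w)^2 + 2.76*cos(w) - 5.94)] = (-2.304*cos(w)^3 - 0.656*cos(w)^2 + 6.44*cos(w) + 5.64)*sin(w)/(0.5184*cos(w)^6 + 3.312*cos(w)^5 + 1.3156*cos(w)^4 - 4.1424*cos(w)^3 + 34.9416*cos(w)^2 - 32.7888*cos(w) + 35.2836)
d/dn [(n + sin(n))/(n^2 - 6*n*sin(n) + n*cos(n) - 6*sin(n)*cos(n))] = (n^2*sin(n) + 7*n^2*cos(n) - n^2 - 12*n*sin(n)^2 - 2*n*sin(n) + 7*n - 6*sin(n)^3 + 6*sin(n)^2 - 7*sin(n)*cos(n))/((n - 6*sin(n))^2*(n + cos(n))^2)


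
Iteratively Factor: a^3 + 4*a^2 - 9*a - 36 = (a + 4)*(a^2 - 9) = (a - 3)*(a + 4)*(a + 3)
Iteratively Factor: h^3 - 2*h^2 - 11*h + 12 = (h + 3)*(h^2 - 5*h + 4) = (h - 1)*(h + 3)*(h - 4)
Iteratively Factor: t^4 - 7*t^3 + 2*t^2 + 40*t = (t + 2)*(t^3 - 9*t^2 + 20*t) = t*(t + 2)*(t^2 - 9*t + 20) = t*(t - 4)*(t + 2)*(t - 5)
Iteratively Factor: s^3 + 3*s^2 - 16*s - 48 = (s + 4)*(s^2 - s - 12) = (s + 3)*(s + 4)*(s - 4)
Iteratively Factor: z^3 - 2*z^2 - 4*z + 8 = (z - 2)*(z^2 - 4) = (z - 2)^2*(z + 2)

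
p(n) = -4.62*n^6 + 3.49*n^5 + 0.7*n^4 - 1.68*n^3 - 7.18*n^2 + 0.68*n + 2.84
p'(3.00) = -5334.67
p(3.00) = -2568.31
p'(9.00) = -1520844.43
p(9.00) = -2246381.05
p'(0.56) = -8.26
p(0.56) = 0.79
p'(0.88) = -18.12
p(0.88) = -3.15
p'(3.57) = -13227.36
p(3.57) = -7589.44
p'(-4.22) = 42393.60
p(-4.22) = -30542.96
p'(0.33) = -4.41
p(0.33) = 2.24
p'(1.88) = -458.54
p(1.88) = -145.70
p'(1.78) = -345.21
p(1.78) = -105.73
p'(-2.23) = 1936.81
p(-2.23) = -759.07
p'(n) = -27.72*n^5 + 17.45*n^4 + 2.8*n^3 - 5.04*n^2 - 14.36*n + 0.68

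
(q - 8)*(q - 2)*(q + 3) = q^3 - 7*q^2 - 14*q + 48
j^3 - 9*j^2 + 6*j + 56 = (j - 7)*(j - 4)*(j + 2)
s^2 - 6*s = s*(s - 6)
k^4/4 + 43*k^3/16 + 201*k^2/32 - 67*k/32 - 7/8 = (k/4 + 1)*(k - 1/2)*(k + 1/4)*(k + 7)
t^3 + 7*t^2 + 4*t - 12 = (t - 1)*(t + 2)*(t + 6)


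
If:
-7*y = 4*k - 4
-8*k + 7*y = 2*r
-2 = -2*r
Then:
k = 1/6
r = 1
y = 10/21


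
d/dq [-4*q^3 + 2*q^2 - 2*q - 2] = -12*q^2 + 4*q - 2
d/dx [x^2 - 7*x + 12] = 2*x - 7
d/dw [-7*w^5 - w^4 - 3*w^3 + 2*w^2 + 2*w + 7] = -35*w^4 - 4*w^3 - 9*w^2 + 4*w + 2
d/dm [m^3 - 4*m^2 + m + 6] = 3*m^2 - 8*m + 1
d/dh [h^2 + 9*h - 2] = 2*h + 9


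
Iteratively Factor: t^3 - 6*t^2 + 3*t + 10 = (t + 1)*(t^2 - 7*t + 10) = (t - 5)*(t + 1)*(t - 2)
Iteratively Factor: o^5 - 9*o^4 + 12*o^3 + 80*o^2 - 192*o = (o - 4)*(o^4 - 5*o^3 - 8*o^2 + 48*o) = (o - 4)^2*(o^3 - o^2 - 12*o) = (o - 4)^3*(o^2 + 3*o) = o*(o - 4)^3*(o + 3)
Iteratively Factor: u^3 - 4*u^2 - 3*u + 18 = (u - 3)*(u^2 - u - 6) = (u - 3)^2*(u + 2)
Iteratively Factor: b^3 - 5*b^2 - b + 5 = (b + 1)*(b^2 - 6*b + 5) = (b - 1)*(b + 1)*(b - 5)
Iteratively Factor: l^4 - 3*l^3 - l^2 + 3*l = (l - 1)*(l^3 - 2*l^2 - 3*l) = l*(l - 1)*(l^2 - 2*l - 3) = l*(l - 3)*(l - 1)*(l + 1)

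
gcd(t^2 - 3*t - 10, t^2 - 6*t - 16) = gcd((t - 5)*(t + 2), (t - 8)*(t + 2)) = t + 2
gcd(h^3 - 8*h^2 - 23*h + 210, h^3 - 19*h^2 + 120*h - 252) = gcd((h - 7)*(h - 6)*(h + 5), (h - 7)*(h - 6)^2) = h^2 - 13*h + 42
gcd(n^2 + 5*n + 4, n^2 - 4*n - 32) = n + 4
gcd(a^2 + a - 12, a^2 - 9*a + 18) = a - 3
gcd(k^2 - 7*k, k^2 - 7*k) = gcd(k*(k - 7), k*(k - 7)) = k^2 - 7*k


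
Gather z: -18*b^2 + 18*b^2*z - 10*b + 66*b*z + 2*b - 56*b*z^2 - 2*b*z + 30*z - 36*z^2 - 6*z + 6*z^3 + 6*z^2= -18*b^2 - 8*b + 6*z^3 + z^2*(-56*b - 30) + z*(18*b^2 + 64*b + 24)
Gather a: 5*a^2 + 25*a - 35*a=5*a^2 - 10*a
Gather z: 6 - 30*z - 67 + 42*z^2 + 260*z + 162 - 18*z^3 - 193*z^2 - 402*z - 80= -18*z^3 - 151*z^2 - 172*z + 21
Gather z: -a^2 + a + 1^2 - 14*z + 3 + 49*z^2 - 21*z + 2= -a^2 + a + 49*z^2 - 35*z + 6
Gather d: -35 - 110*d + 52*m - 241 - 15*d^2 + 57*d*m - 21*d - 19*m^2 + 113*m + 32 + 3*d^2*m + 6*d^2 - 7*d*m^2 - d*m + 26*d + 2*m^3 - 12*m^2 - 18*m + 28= d^2*(3*m - 9) + d*(-7*m^2 + 56*m - 105) + 2*m^3 - 31*m^2 + 147*m - 216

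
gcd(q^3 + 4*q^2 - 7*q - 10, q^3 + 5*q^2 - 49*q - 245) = q + 5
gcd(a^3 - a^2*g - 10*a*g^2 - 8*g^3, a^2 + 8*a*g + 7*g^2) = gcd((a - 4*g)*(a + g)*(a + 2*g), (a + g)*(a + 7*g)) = a + g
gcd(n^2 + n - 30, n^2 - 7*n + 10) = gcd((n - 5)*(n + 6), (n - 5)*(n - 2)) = n - 5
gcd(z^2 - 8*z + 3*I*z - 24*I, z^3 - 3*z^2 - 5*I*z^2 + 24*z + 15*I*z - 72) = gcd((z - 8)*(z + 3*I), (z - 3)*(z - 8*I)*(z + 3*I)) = z + 3*I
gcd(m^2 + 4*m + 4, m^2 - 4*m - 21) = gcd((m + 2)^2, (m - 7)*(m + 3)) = 1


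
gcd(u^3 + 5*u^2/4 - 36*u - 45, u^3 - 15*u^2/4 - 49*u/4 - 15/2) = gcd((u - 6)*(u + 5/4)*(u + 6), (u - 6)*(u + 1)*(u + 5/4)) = u^2 - 19*u/4 - 15/2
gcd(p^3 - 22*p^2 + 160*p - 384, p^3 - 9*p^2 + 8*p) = p - 8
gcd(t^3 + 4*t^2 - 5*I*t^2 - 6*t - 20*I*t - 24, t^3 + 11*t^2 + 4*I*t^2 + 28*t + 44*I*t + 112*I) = t + 4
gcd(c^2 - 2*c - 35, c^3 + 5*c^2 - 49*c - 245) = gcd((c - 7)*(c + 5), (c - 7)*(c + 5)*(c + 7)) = c^2 - 2*c - 35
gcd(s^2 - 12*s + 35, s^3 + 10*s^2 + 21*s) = 1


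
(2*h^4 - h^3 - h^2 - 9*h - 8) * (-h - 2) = -2*h^5 - 3*h^4 + 3*h^3 + 11*h^2 + 26*h + 16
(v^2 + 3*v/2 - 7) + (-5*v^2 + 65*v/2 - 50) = -4*v^2 + 34*v - 57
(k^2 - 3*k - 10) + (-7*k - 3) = k^2 - 10*k - 13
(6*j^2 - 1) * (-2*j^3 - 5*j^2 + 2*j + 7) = -12*j^5 - 30*j^4 + 14*j^3 + 47*j^2 - 2*j - 7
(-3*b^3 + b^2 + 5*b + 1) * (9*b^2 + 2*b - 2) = -27*b^5 + 3*b^4 + 53*b^3 + 17*b^2 - 8*b - 2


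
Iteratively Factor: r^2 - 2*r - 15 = (r + 3)*(r - 5)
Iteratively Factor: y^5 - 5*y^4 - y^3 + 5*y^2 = (y - 5)*(y^4 - y^2) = (y - 5)*(y + 1)*(y^3 - y^2) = (y - 5)*(y - 1)*(y + 1)*(y^2) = y*(y - 5)*(y - 1)*(y + 1)*(y)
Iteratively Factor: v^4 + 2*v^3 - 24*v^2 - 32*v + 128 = (v + 4)*(v^3 - 2*v^2 - 16*v + 32) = (v - 4)*(v + 4)*(v^2 + 2*v - 8) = (v - 4)*(v + 4)^2*(v - 2)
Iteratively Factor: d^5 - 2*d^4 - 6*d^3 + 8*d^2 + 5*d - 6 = (d - 3)*(d^4 + d^3 - 3*d^2 - d + 2) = (d - 3)*(d - 1)*(d^3 + 2*d^2 - d - 2) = (d - 3)*(d - 1)*(d + 2)*(d^2 - 1) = (d - 3)*(d - 1)*(d + 1)*(d + 2)*(d - 1)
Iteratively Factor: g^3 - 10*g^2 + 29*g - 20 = (g - 4)*(g^2 - 6*g + 5) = (g - 5)*(g - 4)*(g - 1)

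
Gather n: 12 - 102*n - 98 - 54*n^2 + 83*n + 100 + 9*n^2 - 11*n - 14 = -45*n^2 - 30*n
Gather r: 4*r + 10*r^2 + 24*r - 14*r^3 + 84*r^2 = -14*r^3 + 94*r^2 + 28*r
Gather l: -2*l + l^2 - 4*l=l^2 - 6*l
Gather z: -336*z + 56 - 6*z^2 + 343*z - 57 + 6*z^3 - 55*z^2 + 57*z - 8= 6*z^3 - 61*z^2 + 64*z - 9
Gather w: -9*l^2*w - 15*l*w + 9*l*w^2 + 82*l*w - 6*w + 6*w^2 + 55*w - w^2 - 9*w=w^2*(9*l + 5) + w*(-9*l^2 + 67*l + 40)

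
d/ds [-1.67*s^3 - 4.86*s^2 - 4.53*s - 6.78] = -5.01*s^2 - 9.72*s - 4.53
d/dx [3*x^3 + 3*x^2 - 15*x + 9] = 9*x^2 + 6*x - 15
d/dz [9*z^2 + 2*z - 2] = 18*z + 2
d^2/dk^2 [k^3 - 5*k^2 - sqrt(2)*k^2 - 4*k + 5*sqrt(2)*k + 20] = 6*k - 10 - 2*sqrt(2)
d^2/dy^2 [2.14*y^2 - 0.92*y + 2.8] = 4.28000000000000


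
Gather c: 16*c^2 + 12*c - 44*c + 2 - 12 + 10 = 16*c^2 - 32*c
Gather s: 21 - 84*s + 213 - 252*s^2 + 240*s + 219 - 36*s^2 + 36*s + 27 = -288*s^2 + 192*s + 480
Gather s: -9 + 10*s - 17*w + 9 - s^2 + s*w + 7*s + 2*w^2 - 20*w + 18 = -s^2 + s*(w + 17) + 2*w^2 - 37*w + 18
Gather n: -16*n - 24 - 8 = -16*n - 32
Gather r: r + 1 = r + 1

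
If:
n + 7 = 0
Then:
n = -7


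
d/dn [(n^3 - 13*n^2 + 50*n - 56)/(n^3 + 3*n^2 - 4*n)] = 2*(8*n^4 - 54*n^3 + 35*n^2 + 168*n - 112)/(n^2*(n^4 + 6*n^3 + n^2 - 24*n + 16))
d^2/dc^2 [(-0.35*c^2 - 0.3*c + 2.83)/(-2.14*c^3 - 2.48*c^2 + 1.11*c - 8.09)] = (3.20572*c^6 + 8.24327999999999*c^5 - 140.981916*c^4 - 318.099316*c^3 - 168.55758*c^2 + 304.596732*c + 157.785636)/(9.800344*c^9 + 34.072224*c^8 + 24.2355*c^7 + 91.053932*c^6 + 245.040738*c^5 + 43.135116*c^4 + 285.188259*c^3 + 516.836931*c^2 - 217.942173*c + 529.475129)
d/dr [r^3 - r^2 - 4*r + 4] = 3*r^2 - 2*r - 4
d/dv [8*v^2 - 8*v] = 16*v - 8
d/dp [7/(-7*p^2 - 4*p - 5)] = 14*(7*p + 2)/(7*p^2 + 4*p + 5)^2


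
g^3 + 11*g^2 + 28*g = g*(g + 4)*(g + 7)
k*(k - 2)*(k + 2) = k^3 - 4*k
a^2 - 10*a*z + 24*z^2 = (a - 6*z)*(a - 4*z)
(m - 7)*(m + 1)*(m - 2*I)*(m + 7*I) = m^4 - 6*m^3 + 5*I*m^3 + 7*m^2 - 30*I*m^2 - 84*m - 35*I*m - 98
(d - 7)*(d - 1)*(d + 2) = d^3 - 6*d^2 - 9*d + 14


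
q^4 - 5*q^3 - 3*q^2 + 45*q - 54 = (q - 3)^2*(q - 2)*(q + 3)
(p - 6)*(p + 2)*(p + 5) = p^3 + p^2 - 32*p - 60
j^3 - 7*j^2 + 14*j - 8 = (j - 4)*(j - 2)*(j - 1)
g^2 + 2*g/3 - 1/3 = (g - 1/3)*(g + 1)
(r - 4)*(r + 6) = r^2 + 2*r - 24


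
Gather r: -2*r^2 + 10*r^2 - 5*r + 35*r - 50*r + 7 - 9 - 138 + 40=8*r^2 - 20*r - 100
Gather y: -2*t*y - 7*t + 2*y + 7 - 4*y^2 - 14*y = -7*t - 4*y^2 + y*(-2*t - 12) + 7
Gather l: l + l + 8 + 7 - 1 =2*l + 14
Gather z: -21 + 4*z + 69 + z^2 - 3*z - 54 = z^2 + z - 6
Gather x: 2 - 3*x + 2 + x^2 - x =x^2 - 4*x + 4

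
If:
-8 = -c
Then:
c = 8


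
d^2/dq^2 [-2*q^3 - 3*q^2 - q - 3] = -12*q - 6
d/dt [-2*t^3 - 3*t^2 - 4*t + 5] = -6*t^2 - 6*t - 4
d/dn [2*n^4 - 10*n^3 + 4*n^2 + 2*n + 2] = 8*n^3 - 30*n^2 + 8*n + 2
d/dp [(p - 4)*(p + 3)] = 2*p - 1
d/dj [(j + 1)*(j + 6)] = 2*j + 7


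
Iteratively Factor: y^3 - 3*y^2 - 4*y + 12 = (y - 3)*(y^2 - 4) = (y - 3)*(y - 2)*(y + 2)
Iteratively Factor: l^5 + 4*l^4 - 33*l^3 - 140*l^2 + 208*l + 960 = (l + 4)*(l^4 - 33*l^2 - 8*l + 240) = (l - 5)*(l + 4)*(l^3 + 5*l^2 - 8*l - 48) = (l - 5)*(l + 4)^2*(l^2 + l - 12) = (l - 5)*(l - 3)*(l + 4)^2*(l + 4)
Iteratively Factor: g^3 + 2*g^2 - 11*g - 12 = (g + 1)*(g^2 + g - 12) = (g + 1)*(g + 4)*(g - 3)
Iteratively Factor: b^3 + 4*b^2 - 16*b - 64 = (b + 4)*(b^2 - 16) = (b + 4)^2*(b - 4)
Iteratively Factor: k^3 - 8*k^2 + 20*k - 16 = (k - 2)*(k^2 - 6*k + 8) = (k - 2)^2*(k - 4)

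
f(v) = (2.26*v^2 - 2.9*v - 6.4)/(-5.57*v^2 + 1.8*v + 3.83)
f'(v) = (4.52*v - 2.9)/(-5.57*v^2 + 1.8*v + 3.83) + (11.14*v - 1.8)*(2.26*v^2 - 2.9*v - 6.4)/(-5.57*v^2 + 1.8*v + 3.83)^2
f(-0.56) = -3.78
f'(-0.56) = 23.23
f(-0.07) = -1.68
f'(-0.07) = 0.31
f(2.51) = -0.02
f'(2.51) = -0.30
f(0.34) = -1.88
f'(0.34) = -1.34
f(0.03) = -1.67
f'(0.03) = -0.08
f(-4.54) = -0.45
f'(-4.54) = -0.00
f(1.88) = 0.31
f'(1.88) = -0.92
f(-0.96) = 0.51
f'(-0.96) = 4.47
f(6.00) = -0.31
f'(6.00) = -0.02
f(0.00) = -1.67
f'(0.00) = 0.03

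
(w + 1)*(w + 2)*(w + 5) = w^3 + 8*w^2 + 17*w + 10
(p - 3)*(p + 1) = p^2 - 2*p - 3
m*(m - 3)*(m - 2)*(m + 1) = m^4 - 4*m^3 + m^2 + 6*m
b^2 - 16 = (b - 4)*(b + 4)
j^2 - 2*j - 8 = (j - 4)*(j + 2)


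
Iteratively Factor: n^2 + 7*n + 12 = (n + 3)*(n + 4)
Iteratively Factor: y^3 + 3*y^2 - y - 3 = (y - 1)*(y^2 + 4*y + 3) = (y - 1)*(y + 3)*(y + 1)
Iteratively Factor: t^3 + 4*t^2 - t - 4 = (t + 1)*(t^2 + 3*t - 4) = (t - 1)*(t + 1)*(t + 4)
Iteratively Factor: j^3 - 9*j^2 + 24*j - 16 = (j - 1)*(j^2 - 8*j + 16) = (j - 4)*(j - 1)*(j - 4)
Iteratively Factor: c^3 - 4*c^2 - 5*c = (c)*(c^2 - 4*c - 5) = c*(c - 5)*(c + 1)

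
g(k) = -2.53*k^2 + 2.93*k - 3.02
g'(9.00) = -42.61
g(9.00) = -181.58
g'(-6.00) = 33.29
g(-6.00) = -111.68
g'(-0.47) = 5.31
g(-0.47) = -4.96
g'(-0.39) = 4.90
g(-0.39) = -4.55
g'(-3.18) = 19.02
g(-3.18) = -37.92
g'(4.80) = -21.36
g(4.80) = -47.25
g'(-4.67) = 26.56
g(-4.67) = -71.88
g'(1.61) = -5.22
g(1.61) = -4.86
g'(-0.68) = 6.37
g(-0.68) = -6.18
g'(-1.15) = 8.75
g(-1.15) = -9.74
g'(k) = 2.93 - 5.06*k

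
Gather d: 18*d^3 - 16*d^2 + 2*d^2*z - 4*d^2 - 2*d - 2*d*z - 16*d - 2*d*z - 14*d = 18*d^3 + d^2*(2*z - 20) + d*(-4*z - 32)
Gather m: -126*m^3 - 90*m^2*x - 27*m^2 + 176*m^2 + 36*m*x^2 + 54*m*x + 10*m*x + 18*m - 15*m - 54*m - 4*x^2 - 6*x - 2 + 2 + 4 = -126*m^3 + m^2*(149 - 90*x) + m*(36*x^2 + 64*x - 51) - 4*x^2 - 6*x + 4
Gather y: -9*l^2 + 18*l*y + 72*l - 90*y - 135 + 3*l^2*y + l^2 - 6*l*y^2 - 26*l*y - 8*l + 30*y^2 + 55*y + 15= -8*l^2 + 64*l + y^2*(30 - 6*l) + y*(3*l^2 - 8*l - 35) - 120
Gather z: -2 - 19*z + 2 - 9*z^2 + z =-9*z^2 - 18*z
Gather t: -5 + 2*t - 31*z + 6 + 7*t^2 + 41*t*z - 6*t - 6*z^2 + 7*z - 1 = 7*t^2 + t*(41*z - 4) - 6*z^2 - 24*z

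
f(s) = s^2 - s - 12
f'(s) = 2*s - 1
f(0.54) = -12.25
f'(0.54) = 0.08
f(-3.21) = 1.51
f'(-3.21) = -7.42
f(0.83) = -12.14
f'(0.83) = 0.66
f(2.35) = -8.83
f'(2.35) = 3.70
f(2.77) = -7.10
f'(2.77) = 4.54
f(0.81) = -12.15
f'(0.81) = 0.62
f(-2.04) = -5.80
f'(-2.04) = -5.08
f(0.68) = -12.22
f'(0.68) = 0.36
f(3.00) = -6.00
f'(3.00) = 5.00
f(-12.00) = 144.00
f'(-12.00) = -25.00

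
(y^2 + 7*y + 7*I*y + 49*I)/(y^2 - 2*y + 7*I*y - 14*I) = (y + 7)/(y - 2)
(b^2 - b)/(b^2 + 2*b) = (b - 1)/(b + 2)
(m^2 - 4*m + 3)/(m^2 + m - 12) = (m - 1)/(m + 4)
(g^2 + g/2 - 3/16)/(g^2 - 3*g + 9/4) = (16*g^2 + 8*g - 3)/(4*(4*g^2 - 12*g + 9))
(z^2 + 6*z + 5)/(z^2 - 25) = (z + 1)/(z - 5)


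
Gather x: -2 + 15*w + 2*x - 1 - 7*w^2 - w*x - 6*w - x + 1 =-7*w^2 + 9*w + x*(1 - w) - 2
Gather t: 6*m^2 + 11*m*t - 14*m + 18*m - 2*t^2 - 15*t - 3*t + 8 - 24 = 6*m^2 + 4*m - 2*t^2 + t*(11*m - 18) - 16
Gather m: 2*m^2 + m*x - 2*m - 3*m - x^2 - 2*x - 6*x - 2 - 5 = 2*m^2 + m*(x - 5) - x^2 - 8*x - 7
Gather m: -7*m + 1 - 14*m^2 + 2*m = -14*m^2 - 5*m + 1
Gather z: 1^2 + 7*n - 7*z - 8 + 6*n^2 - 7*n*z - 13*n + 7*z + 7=6*n^2 - 7*n*z - 6*n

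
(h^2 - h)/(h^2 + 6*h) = (h - 1)/(h + 6)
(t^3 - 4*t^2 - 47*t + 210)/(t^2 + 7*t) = t - 11 + 30/t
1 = 1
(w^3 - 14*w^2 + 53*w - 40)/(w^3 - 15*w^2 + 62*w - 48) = (w - 5)/(w - 6)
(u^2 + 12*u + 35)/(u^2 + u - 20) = (u + 7)/(u - 4)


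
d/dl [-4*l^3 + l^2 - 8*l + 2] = -12*l^2 + 2*l - 8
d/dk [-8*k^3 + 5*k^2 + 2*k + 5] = -24*k^2 + 10*k + 2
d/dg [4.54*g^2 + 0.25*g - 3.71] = 9.08*g + 0.25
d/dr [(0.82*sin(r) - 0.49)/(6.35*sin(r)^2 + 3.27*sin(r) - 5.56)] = (-5.207*sin(r)^2 + 6.223*sin(r) - 2.9569)*cos(r)/(40.3225*sin(r)^4 + 41.529*sin(r)^3 - 59.9191*sin(r)^2 - 36.3624*sin(r) + 30.9136)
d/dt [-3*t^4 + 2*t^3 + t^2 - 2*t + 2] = -12*t^3 + 6*t^2 + 2*t - 2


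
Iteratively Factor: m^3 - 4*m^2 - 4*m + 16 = (m + 2)*(m^2 - 6*m + 8) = (m - 4)*(m + 2)*(m - 2)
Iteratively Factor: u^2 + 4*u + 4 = (u + 2)*(u + 2)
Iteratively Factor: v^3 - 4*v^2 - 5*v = (v - 5)*(v^2 + v) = v*(v - 5)*(v + 1)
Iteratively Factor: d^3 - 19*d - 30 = (d + 2)*(d^2 - 2*d - 15) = (d + 2)*(d + 3)*(d - 5)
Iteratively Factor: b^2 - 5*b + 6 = (b - 3)*(b - 2)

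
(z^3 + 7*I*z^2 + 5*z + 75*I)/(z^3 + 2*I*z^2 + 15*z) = (z + 5*I)/z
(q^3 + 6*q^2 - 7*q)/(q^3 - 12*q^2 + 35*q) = (q^2 + 6*q - 7)/(q^2 - 12*q + 35)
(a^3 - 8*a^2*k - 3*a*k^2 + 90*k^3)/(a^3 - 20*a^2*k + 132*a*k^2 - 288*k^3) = (a^2 - 2*a*k - 15*k^2)/(a^2 - 14*a*k + 48*k^2)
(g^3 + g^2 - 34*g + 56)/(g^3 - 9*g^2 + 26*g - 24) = (g + 7)/(g - 3)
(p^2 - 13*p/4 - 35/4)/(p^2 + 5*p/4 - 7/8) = 2*(p - 5)/(2*p - 1)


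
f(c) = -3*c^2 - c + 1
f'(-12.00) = 71.00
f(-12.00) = -419.00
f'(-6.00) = 35.00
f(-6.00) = -101.00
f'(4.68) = -29.08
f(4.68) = -69.39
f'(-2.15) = 11.90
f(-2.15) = -10.72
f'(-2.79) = 15.74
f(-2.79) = -19.56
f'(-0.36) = 1.16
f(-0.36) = 0.97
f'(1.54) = -10.24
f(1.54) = -7.65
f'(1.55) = -10.30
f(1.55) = -7.76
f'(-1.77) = 9.62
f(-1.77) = -6.63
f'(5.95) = -36.70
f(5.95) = -111.16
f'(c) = -6*c - 1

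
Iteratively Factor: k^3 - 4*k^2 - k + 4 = (k + 1)*(k^2 - 5*k + 4) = (k - 1)*(k + 1)*(k - 4)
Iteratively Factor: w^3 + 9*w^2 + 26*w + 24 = (w + 4)*(w^2 + 5*w + 6) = (w + 2)*(w + 4)*(w + 3)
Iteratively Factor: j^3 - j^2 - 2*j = (j - 2)*(j^2 + j) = (j - 2)*(j + 1)*(j)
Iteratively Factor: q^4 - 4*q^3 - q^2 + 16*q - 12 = (q - 3)*(q^3 - q^2 - 4*q + 4) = (q - 3)*(q - 1)*(q^2 - 4) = (q - 3)*(q - 2)*(q - 1)*(q + 2)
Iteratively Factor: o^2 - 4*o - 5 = (o - 5)*(o + 1)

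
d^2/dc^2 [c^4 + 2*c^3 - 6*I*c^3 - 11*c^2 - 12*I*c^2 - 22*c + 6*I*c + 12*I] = 12*c^2 + c*(12 - 36*I) - 22 - 24*I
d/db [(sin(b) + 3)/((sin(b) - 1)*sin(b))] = (-cos(b) - 6/tan(b) + 3*cos(b)/sin(b)^2)/(sin(b) - 1)^2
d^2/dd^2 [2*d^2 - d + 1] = 4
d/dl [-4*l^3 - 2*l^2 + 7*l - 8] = -12*l^2 - 4*l + 7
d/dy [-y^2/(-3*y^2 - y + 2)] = y*(y - 4)/(9*y^4 + 6*y^3 - 11*y^2 - 4*y + 4)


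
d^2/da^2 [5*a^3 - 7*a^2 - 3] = 30*a - 14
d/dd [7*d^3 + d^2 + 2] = d*(21*d + 2)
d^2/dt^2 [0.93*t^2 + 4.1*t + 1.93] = 1.86000000000000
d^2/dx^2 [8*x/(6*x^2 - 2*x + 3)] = 32*(2*x*(6*x - 1)^2 + (1 - 9*x)*(6*x^2 - 2*x + 3))/(6*x^2 - 2*x + 3)^3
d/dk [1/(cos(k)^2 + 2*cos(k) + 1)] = 2*sin(k)/(cos(k) + 1)^3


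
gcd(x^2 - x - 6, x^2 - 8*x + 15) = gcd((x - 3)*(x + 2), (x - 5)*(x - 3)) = x - 3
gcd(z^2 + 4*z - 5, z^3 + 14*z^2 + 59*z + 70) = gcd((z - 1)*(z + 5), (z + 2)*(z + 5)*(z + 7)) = z + 5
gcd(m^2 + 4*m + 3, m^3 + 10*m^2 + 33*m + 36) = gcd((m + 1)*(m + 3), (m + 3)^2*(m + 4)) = m + 3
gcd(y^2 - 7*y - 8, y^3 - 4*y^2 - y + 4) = y + 1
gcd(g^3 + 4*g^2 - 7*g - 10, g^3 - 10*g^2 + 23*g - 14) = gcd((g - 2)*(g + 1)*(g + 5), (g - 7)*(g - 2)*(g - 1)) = g - 2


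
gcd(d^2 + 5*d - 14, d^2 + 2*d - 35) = d + 7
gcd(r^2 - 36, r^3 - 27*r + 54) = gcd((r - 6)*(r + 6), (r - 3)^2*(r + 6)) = r + 6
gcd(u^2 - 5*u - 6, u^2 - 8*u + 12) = u - 6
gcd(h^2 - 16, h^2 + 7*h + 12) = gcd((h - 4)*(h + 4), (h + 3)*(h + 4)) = h + 4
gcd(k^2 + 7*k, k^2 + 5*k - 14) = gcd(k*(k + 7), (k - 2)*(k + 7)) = k + 7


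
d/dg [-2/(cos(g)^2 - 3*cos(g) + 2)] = 2*(3 - 2*cos(g))*sin(g)/(cos(g)^2 - 3*cos(g) + 2)^2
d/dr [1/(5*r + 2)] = -5/(5*r + 2)^2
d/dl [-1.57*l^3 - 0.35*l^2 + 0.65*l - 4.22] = -4.71*l^2 - 0.7*l + 0.65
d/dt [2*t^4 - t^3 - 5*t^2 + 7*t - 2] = 8*t^3 - 3*t^2 - 10*t + 7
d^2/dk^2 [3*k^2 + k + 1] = 6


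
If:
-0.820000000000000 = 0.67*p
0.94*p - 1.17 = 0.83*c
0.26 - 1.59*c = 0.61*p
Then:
No Solution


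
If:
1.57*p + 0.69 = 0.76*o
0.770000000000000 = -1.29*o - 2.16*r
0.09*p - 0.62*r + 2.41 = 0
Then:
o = -6.26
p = -3.47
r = 3.38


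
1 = 1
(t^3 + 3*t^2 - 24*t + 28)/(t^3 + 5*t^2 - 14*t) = (t - 2)/t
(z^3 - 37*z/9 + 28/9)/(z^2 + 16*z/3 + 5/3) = (9*z^3 - 37*z + 28)/(3*(3*z^2 + 16*z + 5))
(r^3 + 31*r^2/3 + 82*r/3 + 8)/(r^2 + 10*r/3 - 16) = (3*r^2 + 13*r + 4)/(3*r - 8)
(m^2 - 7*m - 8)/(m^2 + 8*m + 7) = (m - 8)/(m + 7)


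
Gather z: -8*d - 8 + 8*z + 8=-8*d + 8*z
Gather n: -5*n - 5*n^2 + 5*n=-5*n^2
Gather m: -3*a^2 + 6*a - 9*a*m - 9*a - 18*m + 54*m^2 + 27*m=-3*a^2 - 3*a + 54*m^2 + m*(9 - 9*a)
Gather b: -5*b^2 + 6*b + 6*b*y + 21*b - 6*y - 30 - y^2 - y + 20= -5*b^2 + b*(6*y + 27) - y^2 - 7*y - 10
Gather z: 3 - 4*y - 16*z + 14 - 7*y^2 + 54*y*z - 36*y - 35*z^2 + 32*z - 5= -7*y^2 - 40*y - 35*z^2 + z*(54*y + 16) + 12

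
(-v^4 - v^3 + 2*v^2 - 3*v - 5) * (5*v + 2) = -5*v^5 - 7*v^4 + 8*v^3 - 11*v^2 - 31*v - 10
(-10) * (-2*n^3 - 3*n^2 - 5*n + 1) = 20*n^3 + 30*n^2 + 50*n - 10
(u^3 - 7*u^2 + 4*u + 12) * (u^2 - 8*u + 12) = u^5 - 15*u^4 + 72*u^3 - 104*u^2 - 48*u + 144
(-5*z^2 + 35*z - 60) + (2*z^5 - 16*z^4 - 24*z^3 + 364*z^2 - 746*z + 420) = 2*z^5 - 16*z^4 - 24*z^3 + 359*z^2 - 711*z + 360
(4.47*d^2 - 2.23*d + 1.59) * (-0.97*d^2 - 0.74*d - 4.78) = -4.3359*d^4 - 1.1447*d^3 - 21.2587*d^2 + 9.4828*d - 7.6002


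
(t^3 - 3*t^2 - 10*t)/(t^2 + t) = (t^2 - 3*t - 10)/(t + 1)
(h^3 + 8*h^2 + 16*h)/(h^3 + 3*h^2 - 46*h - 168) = h*(h + 4)/(h^2 - h - 42)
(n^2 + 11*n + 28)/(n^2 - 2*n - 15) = (n^2 + 11*n + 28)/(n^2 - 2*n - 15)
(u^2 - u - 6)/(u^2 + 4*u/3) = 3*(u^2 - u - 6)/(u*(3*u + 4))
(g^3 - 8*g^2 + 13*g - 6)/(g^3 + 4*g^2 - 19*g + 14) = (g^2 - 7*g + 6)/(g^2 + 5*g - 14)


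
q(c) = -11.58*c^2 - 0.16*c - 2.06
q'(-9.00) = 208.28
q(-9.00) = -938.60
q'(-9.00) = 208.28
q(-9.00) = -938.60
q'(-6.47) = 149.69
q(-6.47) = -485.77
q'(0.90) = -21.00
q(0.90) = -11.58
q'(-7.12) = 164.74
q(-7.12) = -587.96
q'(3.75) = -87.01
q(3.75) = -165.50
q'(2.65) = -61.53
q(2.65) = -83.80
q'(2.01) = -46.71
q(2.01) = -49.17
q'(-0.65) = 14.89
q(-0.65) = -6.85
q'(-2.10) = 48.48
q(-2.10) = -52.79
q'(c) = -23.16*c - 0.16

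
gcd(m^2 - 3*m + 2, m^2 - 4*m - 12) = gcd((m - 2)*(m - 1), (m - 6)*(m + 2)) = 1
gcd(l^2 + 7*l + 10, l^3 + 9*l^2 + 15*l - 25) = l + 5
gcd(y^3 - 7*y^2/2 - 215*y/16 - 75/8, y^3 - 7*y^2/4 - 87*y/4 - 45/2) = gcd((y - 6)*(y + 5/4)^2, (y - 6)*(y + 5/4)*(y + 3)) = y^2 - 19*y/4 - 15/2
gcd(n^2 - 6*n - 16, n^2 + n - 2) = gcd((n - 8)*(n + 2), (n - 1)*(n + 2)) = n + 2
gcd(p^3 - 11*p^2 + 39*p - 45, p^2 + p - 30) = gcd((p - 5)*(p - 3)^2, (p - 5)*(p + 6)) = p - 5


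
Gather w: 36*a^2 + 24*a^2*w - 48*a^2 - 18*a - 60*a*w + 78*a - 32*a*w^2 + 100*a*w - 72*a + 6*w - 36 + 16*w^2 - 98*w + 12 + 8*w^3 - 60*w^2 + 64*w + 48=-12*a^2 - 12*a + 8*w^3 + w^2*(-32*a - 44) + w*(24*a^2 + 40*a - 28) + 24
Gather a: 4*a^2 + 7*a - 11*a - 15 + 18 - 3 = 4*a^2 - 4*a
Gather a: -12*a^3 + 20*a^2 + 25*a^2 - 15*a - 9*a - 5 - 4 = -12*a^3 + 45*a^2 - 24*a - 9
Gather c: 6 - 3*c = 6 - 3*c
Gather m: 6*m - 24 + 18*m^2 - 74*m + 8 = 18*m^2 - 68*m - 16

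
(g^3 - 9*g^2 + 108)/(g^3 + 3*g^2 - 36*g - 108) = (g - 6)/(g + 6)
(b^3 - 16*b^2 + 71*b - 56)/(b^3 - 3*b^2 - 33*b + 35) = (b - 8)/(b + 5)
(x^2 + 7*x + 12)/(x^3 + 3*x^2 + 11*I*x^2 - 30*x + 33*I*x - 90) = (x + 4)/(x^2 + 11*I*x - 30)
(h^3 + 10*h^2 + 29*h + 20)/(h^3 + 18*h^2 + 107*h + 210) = (h^2 + 5*h + 4)/(h^2 + 13*h + 42)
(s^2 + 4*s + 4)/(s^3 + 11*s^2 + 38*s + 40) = (s + 2)/(s^2 + 9*s + 20)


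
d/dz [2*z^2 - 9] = 4*z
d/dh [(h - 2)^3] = 3*(h - 2)^2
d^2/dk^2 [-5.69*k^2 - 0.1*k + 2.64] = -11.3800000000000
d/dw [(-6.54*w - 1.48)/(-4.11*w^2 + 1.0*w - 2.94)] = (-26.8794*w^2 - 12.1656*w + 20.7076)/(16.8921*w^4 - 8.22*w^3 + 25.1668*w^2 - 5.88*w + 8.6436)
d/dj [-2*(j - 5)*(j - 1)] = 12 - 4*j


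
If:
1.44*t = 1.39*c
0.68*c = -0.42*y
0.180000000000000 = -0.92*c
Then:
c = -0.20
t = -0.19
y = 0.32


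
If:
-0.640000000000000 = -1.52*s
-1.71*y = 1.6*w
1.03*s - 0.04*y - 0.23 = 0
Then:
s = 0.42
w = -5.44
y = 5.09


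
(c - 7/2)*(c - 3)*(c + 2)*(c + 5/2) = c^4 - 2*c^3 - 55*c^2/4 + 59*c/4 + 105/2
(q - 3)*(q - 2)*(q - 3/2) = q^3 - 13*q^2/2 + 27*q/2 - 9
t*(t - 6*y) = t^2 - 6*t*y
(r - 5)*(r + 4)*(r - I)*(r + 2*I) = r^4 - r^3 + I*r^3 - 18*r^2 - I*r^2 - 2*r - 20*I*r - 40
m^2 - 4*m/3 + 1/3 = (m - 1)*(m - 1/3)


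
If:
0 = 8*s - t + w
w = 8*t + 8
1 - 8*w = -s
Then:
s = -71/519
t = -512/519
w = 56/519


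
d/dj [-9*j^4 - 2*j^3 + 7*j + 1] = -36*j^3 - 6*j^2 + 7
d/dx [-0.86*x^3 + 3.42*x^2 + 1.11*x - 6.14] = -2.58*x^2 + 6.84*x + 1.11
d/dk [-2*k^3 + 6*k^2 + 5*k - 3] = -6*k^2 + 12*k + 5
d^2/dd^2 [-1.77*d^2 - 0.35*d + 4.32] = -3.54000000000000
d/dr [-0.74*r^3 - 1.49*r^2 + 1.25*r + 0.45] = -2.22*r^2 - 2.98*r + 1.25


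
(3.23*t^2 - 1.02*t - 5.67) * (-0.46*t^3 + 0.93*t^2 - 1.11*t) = -1.4858*t^5 + 3.4731*t^4 - 1.9257*t^3 - 4.1409*t^2 + 6.2937*t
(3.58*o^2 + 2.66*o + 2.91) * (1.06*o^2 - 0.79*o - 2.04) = 3.7948*o^4 - 0.00859999999999994*o^3 - 6.32*o^2 - 7.7253*o - 5.9364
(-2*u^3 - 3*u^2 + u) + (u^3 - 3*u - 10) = -u^3 - 3*u^2 - 2*u - 10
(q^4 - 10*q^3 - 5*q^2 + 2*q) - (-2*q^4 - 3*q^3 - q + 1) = 3*q^4 - 7*q^3 - 5*q^2 + 3*q - 1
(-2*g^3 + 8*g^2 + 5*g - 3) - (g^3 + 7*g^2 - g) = -3*g^3 + g^2 + 6*g - 3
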